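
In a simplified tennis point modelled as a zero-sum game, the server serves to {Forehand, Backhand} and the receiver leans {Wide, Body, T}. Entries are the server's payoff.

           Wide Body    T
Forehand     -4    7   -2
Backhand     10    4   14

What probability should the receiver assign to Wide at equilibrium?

Row minima: Forehand → -4, Backhand → 4; maximin = 4.
Column maxima: Wide → 10, Body → 7, T → 14; minimax = 7.
4 ≠ 7, so there is no saddle point; optimal play is mixed.
T is strictly dominated by Wide (it gives the server strictly more in every row), so the receiver never plays it.
On the remaining 2×2 (Forehand, Backhand vs Wide, Body):
Let the server play Forehand with probability p. Expected payoff against Wide: (-4)p + 10(1−p) = −14p + 10; against Body: 7p + 4(1−p) = 3p + 4.
Setting these equal: −14p + 10 = 3p + 4 ⇒ −17p = -6 ⇒ p = 6/17, and the value is (-14)·(6/17) + 10 = 86/17.
For the receiver: with q = P(Wide), equating Forehand's and Backhand's payoffs gives −11q + 7 = 6q + 4 ⇒ q = 3/17.

3/17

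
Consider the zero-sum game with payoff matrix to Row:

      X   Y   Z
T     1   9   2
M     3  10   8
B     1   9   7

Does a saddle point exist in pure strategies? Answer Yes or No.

Row minima: T → 1, M → 3, B → 1; maximin = 3.
Column maxima: X → 3, Y → 10, Z → 8; minimax = 3.
maximin = minimax = 3, so a saddle point exists.

Yes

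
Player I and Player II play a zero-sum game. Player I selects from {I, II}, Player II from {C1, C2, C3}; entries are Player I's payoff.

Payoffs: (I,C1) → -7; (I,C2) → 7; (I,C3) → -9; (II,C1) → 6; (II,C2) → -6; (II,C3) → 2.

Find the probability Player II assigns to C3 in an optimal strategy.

13/24

Row minima: I → -9, II → -6; maximin = -6.
Column maxima: C1 → 6, C2 → 7, C3 → 2; minimax = 2.
-6 ≠ 2, so there is no saddle point; optimal play is mixed.
C1 is strictly dominated by C3 (it gives Player I strictly more in every row), so Player II never plays it.
On the remaining 2×2 (I, II vs C2, C3):
Let Player I play I with probability p. Expected payoff against C2: 7p + (-6)(1−p) = 13p − 6; against C3: (-9)p + 2(1−p) = −11p + 2.
Setting these equal: 13p − 6 = −11p + 2 ⇒ 24p = 8 ⇒ p = 1/3, and the value is (13)·(1/3) − 6 = -5/3.
For Player II: with q = P(C2), equating I's and II's payoffs gives 16q − 9 = −8q + 2 ⇒ q = 11/24.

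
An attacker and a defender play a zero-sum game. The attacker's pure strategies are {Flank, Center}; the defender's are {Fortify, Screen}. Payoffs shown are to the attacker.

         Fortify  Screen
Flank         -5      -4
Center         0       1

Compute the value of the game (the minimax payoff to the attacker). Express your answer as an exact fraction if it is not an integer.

Row minima: Flank → -5, Center → 0; maximin = 0.
Column maxima: Fortify → 0, Screen → 1; minimax = 0.
Since maximin = minimax = 0, there is a saddle point and the value is 0.

0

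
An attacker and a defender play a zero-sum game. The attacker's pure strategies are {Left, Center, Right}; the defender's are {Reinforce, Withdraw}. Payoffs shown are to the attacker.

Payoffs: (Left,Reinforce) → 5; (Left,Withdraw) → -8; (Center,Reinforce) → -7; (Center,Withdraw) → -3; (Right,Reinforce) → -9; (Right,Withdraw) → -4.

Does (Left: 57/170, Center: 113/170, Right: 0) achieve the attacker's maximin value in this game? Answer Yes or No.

Against Reinforce this mix gives (57/170)·5 + (113/170)·(-7) = -253/85.
Against Withdraw this mix gives (57/170)·(-8) + (113/170)·(-3) = -159/34.
The defender will play Withdraw, holding the attacker to -159/34. Shifting weight toward the row that does better against Withdraw would raise this floor (the equalizing mix achieves -71/17 against both Withdraw and Reinforce), so the proposed strategy is not optimal.

No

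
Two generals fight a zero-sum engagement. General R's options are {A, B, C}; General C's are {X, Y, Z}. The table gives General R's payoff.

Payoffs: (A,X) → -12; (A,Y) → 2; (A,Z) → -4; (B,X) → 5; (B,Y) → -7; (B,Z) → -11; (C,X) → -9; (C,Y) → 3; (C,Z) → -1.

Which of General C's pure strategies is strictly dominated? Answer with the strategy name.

Y

Z holds General R's payoff strictly below Y in every row: -4 < 2, -11 < -7, -1 < 3.
So Y is strictly dominated for General C.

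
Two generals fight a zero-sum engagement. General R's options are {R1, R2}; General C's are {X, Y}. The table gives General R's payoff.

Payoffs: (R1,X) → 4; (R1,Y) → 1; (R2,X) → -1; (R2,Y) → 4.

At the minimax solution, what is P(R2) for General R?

3/8

Row minima: R1 → 1, R2 → -1; maximin = 1.
Column maxima: X → 4, Y → 4; minimax = 4.
1 ≠ 4, so there is no saddle point; optimal play is mixed.
Let General R play R1 with probability p. Expected payoff against X: 4p + (-1)(1−p) = 5p − 1; against Y: 1p + 4(1−p) = −3p + 4.
Setting these equal: 5p − 1 = −3p + 4 ⇒ 8p = 5 ⇒ p = 5/8, and the value is (5)·(5/8) − 1 = 17/8.
For General C: with q = P(X), equating R1's and R2's payoffs gives 3q + 1 = −5q + 4 ⇒ q = 3/8.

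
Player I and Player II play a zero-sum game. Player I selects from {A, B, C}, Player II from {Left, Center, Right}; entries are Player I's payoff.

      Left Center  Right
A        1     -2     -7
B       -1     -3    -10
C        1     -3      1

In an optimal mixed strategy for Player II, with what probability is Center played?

Row minima: A → -7, B → -10, C → -3; maximin = -3.
Column maxima: Left → 1, Center → -2, Right → 1; minimax = -2.
-3 ≠ -2, so there is no saddle point; optimal play is mixed.
B is strictly dominated by A, so Player I never plays it.
Left is strictly dominated by Center (it gives Player I strictly more in every row), so Player II never plays it.
On the remaining 2×2 (A, C vs Center, Right):
Let Player I play A with probability p. Expected payoff against Center: (-2)p + (-3)(1−p) = p − 3; against Right: (-7)p + 1(1−p) = −8p + 1.
Setting these equal: p − 3 = −8p + 1 ⇒ 9p = 4 ⇒ p = 4/9, and the value is (1)·(4/9) − 3 = -23/9.
For Player II: with q = P(Center), equating A's and C's payoffs gives 5q − 7 = −4q + 1 ⇒ q = 8/9.

8/9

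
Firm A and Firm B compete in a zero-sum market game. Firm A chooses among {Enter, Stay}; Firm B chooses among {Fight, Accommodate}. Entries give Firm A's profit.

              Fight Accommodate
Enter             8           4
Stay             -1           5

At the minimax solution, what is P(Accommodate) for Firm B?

Row minima: Enter → 4, Stay → -1; maximin = 4.
Column maxima: Fight → 8, Accommodate → 5; minimax = 5.
4 ≠ 5, so there is no saddle point; optimal play is mixed.
Let Firm A play Enter with probability p. Expected payoff against Fight: 8p + (-1)(1−p) = 9p − 1; against Accommodate: 4p + 5(1−p) = −p + 5.
Setting these equal: 9p − 1 = −p + 5 ⇒ 10p = 6 ⇒ p = 3/5, and the value is (9)·(3/5) − 1 = 22/5.
For Firm B: with q = P(Fight), equating Enter's and Stay's payoffs gives 4q + 4 = −6q + 5 ⇒ q = 1/10.

9/10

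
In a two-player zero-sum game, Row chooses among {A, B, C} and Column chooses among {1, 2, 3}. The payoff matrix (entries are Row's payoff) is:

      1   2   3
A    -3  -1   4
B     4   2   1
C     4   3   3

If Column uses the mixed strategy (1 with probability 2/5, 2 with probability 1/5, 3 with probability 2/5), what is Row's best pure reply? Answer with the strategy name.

Expected payoff of A: (2/5)·(-3) + (1/5)·(-1) + (2/5)·4 = 1/5.
Expected payoff of B: (2/5)·4 + (1/5)·2 + (2/5)·1 = 12/5.
Expected payoff of C: (2/5)·4 + (1/5)·3 + (2/5)·3 = 17/5.
The largest is 17/5, so Row's best response is C.

C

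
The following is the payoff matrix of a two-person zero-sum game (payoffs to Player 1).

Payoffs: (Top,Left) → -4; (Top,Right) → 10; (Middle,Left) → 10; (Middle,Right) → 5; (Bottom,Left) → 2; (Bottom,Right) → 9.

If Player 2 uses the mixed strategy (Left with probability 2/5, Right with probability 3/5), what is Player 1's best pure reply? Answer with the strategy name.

Expected payoff of Top: (2/5)·(-4) + (3/5)·10 = 22/5.
Expected payoff of Middle: (2/5)·10 + (3/5)·5 = 7.
Expected payoff of Bottom: (2/5)·2 + (3/5)·9 = 31/5.
The largest is 7, so Player 1's best response is Middle.

Middle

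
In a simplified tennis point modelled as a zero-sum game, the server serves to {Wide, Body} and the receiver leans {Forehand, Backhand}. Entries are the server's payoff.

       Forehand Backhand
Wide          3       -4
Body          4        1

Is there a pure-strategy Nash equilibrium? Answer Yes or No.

Yes

Row minima: Wide → -4, Body → 1; maximin = 1.
Column maxima: Forehand → 4, Backhand → 1; minimax = 1.
maximin = minimax = 1, so a saddle point exists.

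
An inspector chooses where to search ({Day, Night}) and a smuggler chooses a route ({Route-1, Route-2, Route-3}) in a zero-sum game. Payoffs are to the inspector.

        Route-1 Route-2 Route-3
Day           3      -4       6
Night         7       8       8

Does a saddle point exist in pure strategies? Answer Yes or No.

Row minima: Day → -4, Night → 7; maximin = 7.
Column maxima: Route-1 → 7, Route-2 → 8, Route-3 → 8; minimax = 7.
maximin = minimax = 7, so a saddle point exists.

Yes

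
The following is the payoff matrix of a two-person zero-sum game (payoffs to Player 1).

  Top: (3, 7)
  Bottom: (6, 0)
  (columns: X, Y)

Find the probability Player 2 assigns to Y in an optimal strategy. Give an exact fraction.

Row minima: Top → 3, Bottom → 0; maximin = 3.
Column maxima: X → 6, Y → 7; minimax = 6.
3 ≠ 6, so there is no saddle point; optimal play is mixed.
Let Player 1 play Top with probability p. Expected payoff against X: 3p + 6(1−p) = −3p + 6; against Y: 7p + 0(1−p) = 7p.
Setting these equal: −3p + 6 = 7p ⇒ −10p = -6 ⇒ p = 3/5, and the value is (-3)·(3/5) + 6 = 21/5.
For Player 2: with q = P(X), equating Top's and Bottom's payoffs gives −4q + 7 = 6q ⇒ q = 7/10.

3/10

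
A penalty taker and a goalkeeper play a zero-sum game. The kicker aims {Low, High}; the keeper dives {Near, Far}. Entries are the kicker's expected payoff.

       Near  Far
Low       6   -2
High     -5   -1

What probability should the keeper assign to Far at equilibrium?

Row minima: Low → -2, High → -5; maximin = -2.
Column maxima: Near → 6, Far → -1; minimax = -1.
-2 ≠ -1, so there is no saddle point; optimal play is mixed.
Let the kicker play Low with probability p. Expected payoff against Near: 6p + (-5)(1−p) = 11p − 5; against Far: (-2)p + (-1)(1−p) = −p − 1.
Setting these equal: 11p − 5 = −p − 1 ⇒ 12p = 4 ⇒ p = 1/3, and the value is (11)·(1/3) − 5 = -4/3.
For the keeper: with q = P(Near), equating Low's and High's payoffs gives 8q − 2 = −4q − 1 ⇒ q = 1/12.

11/12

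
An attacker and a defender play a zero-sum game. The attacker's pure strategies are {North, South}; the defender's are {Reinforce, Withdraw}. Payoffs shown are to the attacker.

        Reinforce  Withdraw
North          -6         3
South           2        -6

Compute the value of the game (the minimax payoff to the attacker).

Row minima: North → -6, South → -6; maximin = -6.
Column maxima: Reinforce → 2, Withdraw → 3; minimax = 2.
-6 ≠ 2, so there is no saddle point; optimal play is mixed.
Let the attacker play North with probability p. Expected payoff against Reinforce: (-6)p + 2(1−p) = −8p + 2; against Withdraw: 3p + (-6)(1−p) = 9p − 6.
Setting these equal: −8p + 2 = 9p − 6 ⇒ −17p = -8 ⇒ p = 8/17, and the value is (-8)·(8/17) + 2 = -30/17.
For the defender: with q = P(Reinforce), equating North's and South's payoffs gives −9q + 3 = 8q − 6 ⇒ q = 9/17.

-30/17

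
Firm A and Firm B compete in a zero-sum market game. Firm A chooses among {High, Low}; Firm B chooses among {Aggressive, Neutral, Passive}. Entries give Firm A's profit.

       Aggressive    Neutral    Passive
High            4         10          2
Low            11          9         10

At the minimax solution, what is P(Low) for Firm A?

Row minima: High → 2, Low → 9; maximin = 9.
Column maxima: Aggressive → 11, Neutral → 10, Passive → 10; minimax = 10.
9 ≠ 10, so there is no saddle point; optimal play is mixed.
Aggressive is strictly dominated by Passive (it gives Firm A strictly more in every row), so Firm B never plays it.
On the remaining 2×2 (High, Low vs Neutral, Passive):
Let Firm A play High with probability p. Expected payoff against Neutral: 10p + 9(1−p) = p + 9; against Passive: 2p + 10(1−p) = −8p + 10.
Setting these equal: p + 9 = −8p + 10 ⇒ 9p = 1 ⇒ p = 1/9, and the value is (1)·(1/9) + 9 = 82/9.
For Firm B: with q = P(Neutral), equating High's and Low's payoffs gives 8q + 2 = −q + 10 ⇒ q = 8/9.

8/9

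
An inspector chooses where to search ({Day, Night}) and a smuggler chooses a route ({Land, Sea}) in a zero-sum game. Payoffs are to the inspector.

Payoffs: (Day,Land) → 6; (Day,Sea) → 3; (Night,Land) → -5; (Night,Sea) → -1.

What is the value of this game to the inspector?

3

Row minima: Day → 3, Night → -5; maximin = 3.
Column maxima: Land → 6, Sea → 3; minimax = 3.
Since maximin = minimax = 3, there is a saddle point and the value is 3.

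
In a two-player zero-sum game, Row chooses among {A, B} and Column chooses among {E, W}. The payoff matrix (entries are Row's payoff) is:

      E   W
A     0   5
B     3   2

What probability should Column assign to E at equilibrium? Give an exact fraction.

Row minima: A → 0, B → 2; maximin = 2.
Column maxima: E → 3, W → 5; minimax = 3.
2 ≠ 3, so there is no saddle point; optimal play is mixed.
Let Row play A with probability p. Expected payoff against E: 0p + 3(1−p) = −3p + 3; against W: 5p + 2(1−p) = 3p + 2.
Setting these equal: −3p + 3 = 3p + 2 ⇒ −6p = -1 ⇒ p = 1/6, and the value is (-3)·(1/6) + 3 = 5/2.
For Column: with q = P(E), equating A's and B's payoffs gives −5q + 5 = q + 2 ⇒ q = 1/2.

1/2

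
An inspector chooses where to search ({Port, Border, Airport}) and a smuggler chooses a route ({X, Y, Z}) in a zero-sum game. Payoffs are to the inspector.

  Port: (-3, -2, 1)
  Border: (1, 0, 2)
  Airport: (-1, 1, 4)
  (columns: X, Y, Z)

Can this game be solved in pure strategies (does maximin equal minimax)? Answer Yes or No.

No

Row minima: Port → -3, Border → 0, Airport → -1; maximin = 0.
Column maxima: X → 1, Y → 1, Z → 4; minimax = 1.
0 ≠ 1, so no pure-strategy equilibrium exists.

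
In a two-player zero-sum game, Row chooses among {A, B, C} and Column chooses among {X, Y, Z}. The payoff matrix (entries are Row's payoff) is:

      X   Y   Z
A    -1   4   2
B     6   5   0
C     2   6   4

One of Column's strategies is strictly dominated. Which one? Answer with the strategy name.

Z holds Row's payoff strictly below Y in every row: 2 < 4, 0 < 5, 4 < 6.
So Y is strictly dominated for Column.

Y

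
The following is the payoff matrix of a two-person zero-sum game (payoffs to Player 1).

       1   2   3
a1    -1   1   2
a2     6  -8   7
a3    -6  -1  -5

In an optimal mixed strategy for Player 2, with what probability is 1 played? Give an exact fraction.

Row minima: a1 → -1, a2 → -8, a3 → -6; maximin = -1.
Column maxima: 1 → 6, 2 → 1, 3 → 7; minimax = 1.
-1 ≠ 1, so there is no saddle point; optimal play is mixed.
a3 is strictly dominated by a1, so Player 1 never plays it.
3 is strictly dominated by 1 (it gives Player 1 strictly more in every row), so Player 2 never plays it.
On the remaining 2×2 (a1, a2 vs 1, 2):
Let Player 1 play a1 with probability p. Expected payoff against 1: (-1)p + 6(1−p) = −7p + 6; against 2: 1p + (-8)(1−p) = 9p − 8.
Setting these equal: −7p + 6 = 9p − 8 ⇒ −16p = -14 ⇒ p = 7/8, and the value is (-7)·(7/8) + 6 = -1/8.
For Player 2: with q = P(1), equating a1's and a2's payoffs gives −2q + 1 = 14q − 8 ⇒ q = 9/16.

9/16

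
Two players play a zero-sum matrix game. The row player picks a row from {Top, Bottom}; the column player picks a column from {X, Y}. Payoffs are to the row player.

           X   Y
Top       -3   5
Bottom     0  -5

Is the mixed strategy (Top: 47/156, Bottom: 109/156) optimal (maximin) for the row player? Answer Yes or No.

No

Against X this mix gives (47/156)·(-3) + (109/156)·0 = -47/52.
Against Y this mix gives (47/156)·5 + (109/156)·(-5) = -155/78.
The column player will play Y, holding the row player to -155/78. Shifting weight toward the row that does better against Y would raise this floor (the equalizing mix achieves -15/13 against both Y and X), so the proposed strategy is not optimal.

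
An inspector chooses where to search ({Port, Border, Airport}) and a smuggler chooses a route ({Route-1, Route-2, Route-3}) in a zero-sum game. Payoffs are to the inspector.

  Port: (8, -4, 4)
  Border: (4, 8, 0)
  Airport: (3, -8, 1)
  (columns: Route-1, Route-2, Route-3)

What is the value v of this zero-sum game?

Row minima: Port → -4, Border → 0, Airport → -8; maximin = 0.
Column maxima: Route-1 → 8, Route-2 → 8, Route-3 → 4; minimax = 4.
0 ≠ 4, so there is no saddle point; optimal play is mixed.
Airport is strictly dominated by Port, so the inspector never plays it.
Route-1 is strictly dominated by Route-3 (it gives the inspector strictly more in every row), so the smuggler never plays it.
On the remaining 2×2 (Port, Border vs Route-2, Route-3):
Let the inspector play Port with probability p. Expected payoff against Route-2: (-4)p + 8(1−p) = −12p + 8; against Route-3: 4p + 0(1−p) = 4p.
Setting these equal: −12p + 8 = 4p ⇒ −16p = -8 ⇒ p = 1/2, and the value is (-12)·(1/2) + 8 = 2.
For the smuggler: with q = P(Route-2), equating Port's and Border's payoffs gives −8q + 4 = 8q ⇒ q = 1/4.

2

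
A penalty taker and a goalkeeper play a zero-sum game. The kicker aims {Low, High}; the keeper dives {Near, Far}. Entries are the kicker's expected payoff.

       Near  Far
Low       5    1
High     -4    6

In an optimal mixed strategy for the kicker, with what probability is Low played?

Row minima: Low → 1, High → -4; maximin = 1.
Column maxima: Near → 5, Far → 6; minimax = 5.
1 ≠ 5, so there is no saddle point; optimal play is mixed.
Let the kicker play Low with probability p. Expected payoff against Near: 5p + (-4)(1−p) = 9p − 4; against Far: 1p + 6(1−p) = −5p + 6.
Setting these equal: 9p − 4 = −5p + 6 ⇒ 14p = 10 ⇒ p = 5/7, and the value is (9)·(5/7) − 4 = 17/7.
For the keeper: with q = P(Near), equating Low's and High's payoffs gives 4q + 1 = −10q + 6 ⇒ q = 5/14.

5/7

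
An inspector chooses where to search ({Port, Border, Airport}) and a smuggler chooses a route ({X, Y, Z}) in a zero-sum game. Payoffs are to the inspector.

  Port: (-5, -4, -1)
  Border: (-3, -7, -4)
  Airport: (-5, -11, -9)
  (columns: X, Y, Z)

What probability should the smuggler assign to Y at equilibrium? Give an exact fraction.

2/5

Row minima: Port → -5, Border → -7, Airport → -11; maximin = -5.
Column maxima: X → -3, Y → -4, Z → -1; minimax = -4.
-5 ≠ -4, so there is no saddle point; optimal play is mixed.
Airport is strictly dominated by Border, so the inspector never plays it.
Z is strictly dominated by Y (it gives the inspector strictly more in every row), so the smuggler never plays it.
On the remaining 2×2 (Port, Border vs X, Y):
Let the inspector play Port with probability p. Expected payoff against X: (-5)p + (-3)(1−p) = −2p − 3; against Y: (-4)p + (-7)(1−p) = 3p − 7.
Setting these equal: −2p − 3 = 3p − 7 ⇒ −5p = -4 ⇒ p = 4/5, and the value is (-2)·(4/5) − 3 = -23/5.
For the smuggler: with q = P(X), equating Port's and Border's payoffs gives −q − 4 = 4q − 7 ⇒ q = 3/5.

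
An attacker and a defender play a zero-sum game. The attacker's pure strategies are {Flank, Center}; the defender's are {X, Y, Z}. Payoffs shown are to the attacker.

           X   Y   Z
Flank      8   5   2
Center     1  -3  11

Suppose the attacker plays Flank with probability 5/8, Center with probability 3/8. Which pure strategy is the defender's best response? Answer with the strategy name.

If the defender plays X, the attacker's expected payoff is (5/8)·8 + (3/8)·1 = 43/8.
If the defender plays Y, the attacker's expected payoff is (5/8)·5 + (3/8)·(-3) = 2.
If the defender plays Z, the attacker's expected payoff is (5/8)·2 + (3/8)·11 = 43/8.
The defender minimizes the attacker's payoff; the smallest is 2, so the best response is Y.

Y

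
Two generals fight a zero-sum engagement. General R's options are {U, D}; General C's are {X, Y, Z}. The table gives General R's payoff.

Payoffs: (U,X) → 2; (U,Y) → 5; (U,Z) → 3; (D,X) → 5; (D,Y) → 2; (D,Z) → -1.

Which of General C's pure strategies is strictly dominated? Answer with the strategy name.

Y

Z holds General R's payoff strictly below Y in every row: 3 < 5, -1 < 2.
So Y is strictly dominated for General C.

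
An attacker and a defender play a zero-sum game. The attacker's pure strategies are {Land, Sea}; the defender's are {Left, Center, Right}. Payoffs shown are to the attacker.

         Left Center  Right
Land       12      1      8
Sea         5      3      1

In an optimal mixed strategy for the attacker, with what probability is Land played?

Row minima: Land → 1, Sea → 1; maximin = 1.
Column maxima: Left → 12, Center → 3, Right → 8; minimax = 3.
1 ≠ 3, so there is no saddle point; optimal play is mixed.
Left is strictly dominated by Center (it gives the attacker strictly more in every row), so the defender never plays it.
On the remaining 2×2 (Land, Sea vs Center, Right):
Let the attacker play Land with probability p. Expected payoff against Center: 1p + 3(1−p) = −2p + 3; against Right: 8p + 1(1−p) = 7p + 1.
Setting these equal: −2p + 3 = 7p + 1 ⇒ −9p = -2 ⇒ p = 2/9, and the value is (-2)·(2/9) + 3 = 23/9.
For the defender: with q = P(Center), equating Land's and Sea's payoffs gives −7q + 8 = 2q + 1 ⇒ q = 7/9.

2/9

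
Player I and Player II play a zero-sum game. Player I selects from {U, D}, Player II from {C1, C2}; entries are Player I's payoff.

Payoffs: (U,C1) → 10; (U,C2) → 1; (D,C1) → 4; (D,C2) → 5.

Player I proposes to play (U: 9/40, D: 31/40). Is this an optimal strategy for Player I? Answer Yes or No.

No

Against C1 this mix gives (9/40)·10 + (31/40)·4 = 107/20.
Against C2 this mix gives (9/40)·1 + (31/40)·5 = 41/10.
Player II will play C2, holding Player I to 41/10. Shifting weight toward the row that does better against C2 would raise this floor (the equalizing mix achieves 23/5 against both C2 and C1), so the proposed strategy is not optimal.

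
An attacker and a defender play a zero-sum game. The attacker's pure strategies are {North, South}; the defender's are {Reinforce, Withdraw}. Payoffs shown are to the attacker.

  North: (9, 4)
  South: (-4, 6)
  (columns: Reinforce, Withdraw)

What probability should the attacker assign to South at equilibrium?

1/3

Row minima: North → 4, South → -4; maximin = 4.
Column maxima: Reinforce → 9, Withdraw → 6; minimax = 6.
4 ≠ 6, so there is no saddle point; optimal play is mixed.
Let the attacker play North with probability p. Expected payoff against Reinforce: 9p + (-4)(1−p) = 13p − 4; against Withdraw: 4p + 6(1−p) = −2p + 6.
Setting these equal: 13p − 4 = −2p + 6 ⇒ 15p = 10 ⇒ p = 2/3, and the value is (13)·(2/3) − 4 = 14/3.
For the defender: with q = P(Reinforce), equating North's and South's payoffs gives 5q + 4 = −10q + 6 ⇒ q = 2/15.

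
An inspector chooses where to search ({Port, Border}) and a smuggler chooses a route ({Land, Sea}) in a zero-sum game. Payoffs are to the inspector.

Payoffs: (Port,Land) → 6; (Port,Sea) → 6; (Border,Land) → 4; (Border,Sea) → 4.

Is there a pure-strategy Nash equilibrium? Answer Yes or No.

Yes

Row minima: Port → 6, Border → 4; maximin = 6.
Column maxima: Land → 6, Sea → 6; minimax = 6.
maximin = minimax = 6, so a saddle point exists.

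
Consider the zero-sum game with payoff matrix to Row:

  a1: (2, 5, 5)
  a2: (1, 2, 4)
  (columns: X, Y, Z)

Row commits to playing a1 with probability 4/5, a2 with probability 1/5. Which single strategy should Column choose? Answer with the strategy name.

If Column plays X, Row's expected payoff is (4/5)·2 + (1/5)·1 = 9/5.
If Column plays Y, Row's expected payoff is (4/5)·5 + (1/5)·2 = 22/5.
If Column plays Z, Row's expected payoff is (4/5)·5 + (1/5)·4 = 24/5.
Column minimizes Row's payoff; the smallest is 9/5, so the best response is X.

X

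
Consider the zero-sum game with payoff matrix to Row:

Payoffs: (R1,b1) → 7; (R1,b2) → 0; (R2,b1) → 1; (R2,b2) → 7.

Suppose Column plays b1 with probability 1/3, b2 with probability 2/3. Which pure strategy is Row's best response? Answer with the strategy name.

R2

Expected payoff of R1: (1/3)·7 + (2/3)·0 = 7/3.
Expected payoff of R2: (1/3)·1 + (2/3)·7 = 5.
The largest is 5, so Row's best response is R2.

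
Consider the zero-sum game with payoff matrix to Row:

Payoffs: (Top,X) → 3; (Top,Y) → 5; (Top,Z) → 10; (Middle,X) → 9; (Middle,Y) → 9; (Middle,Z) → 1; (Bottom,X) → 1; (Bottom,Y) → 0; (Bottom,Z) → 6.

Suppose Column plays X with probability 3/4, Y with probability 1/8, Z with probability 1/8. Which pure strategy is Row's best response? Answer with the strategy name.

Expected payoff of Top: (3/4)·3 + (1/8)·5 + (1/8)·10 = 33/8.
Expected payoff of Middle: (3/4)·9 + (1/8)·9 + (1/8)·1 = 8.
Expected payoff of Bottom: (3/4)·1 + (1/8)·0 + (1/8)·6 = 3/2.
The largest is 8, so Row's best response is Middle.

Middle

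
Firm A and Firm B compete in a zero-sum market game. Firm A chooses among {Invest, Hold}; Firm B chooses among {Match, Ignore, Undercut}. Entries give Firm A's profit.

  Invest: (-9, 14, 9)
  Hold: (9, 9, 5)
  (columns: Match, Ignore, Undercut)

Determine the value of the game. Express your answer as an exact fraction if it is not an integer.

Row minima: Invest → -9, Hold → 5; maximin = 5.
Column maxima: Match → 9, Ignore → 14, Undercut → 9; minimax = 9.
5 ≠ 9, so there is no saddle point; optimal play is mixed.
Ignore is strictly dominated by Undercut (it gives Firm A strictly more in every row), so Firm B never plays it.
On the remaining 2×2 (Invest, Hold vs Match, Undercut):
Let Firm A play Invest with probability p. Expected payoff against Match: (-9)p + 9(1−p) = −18p + 9; against Undercut: 9p + 5(1−p) = 4p + 5.
Setting these equal: −18p + 9 = 4p + 5 ⇒ −22p = -4 ⇒ p = 2/11, and the value is (-18)·(2/11) + 9 = 63/11.
For Firm B: with q = P(Match), equating Invest's and Hold's payoffs gives −18q + 9 = 4q + 5 ⇒ q = 2/11.

63/11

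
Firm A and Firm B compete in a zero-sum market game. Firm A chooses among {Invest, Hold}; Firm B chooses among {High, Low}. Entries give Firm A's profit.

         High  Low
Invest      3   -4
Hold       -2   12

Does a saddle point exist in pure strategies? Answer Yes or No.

Row minima: Invest → -4, Hold → -2; maximin = -2.
Column maxima: High → 3, Low → 12; minimax = 3.
-2 ≠ 3, so no pure-strategy equilibrium exists.

No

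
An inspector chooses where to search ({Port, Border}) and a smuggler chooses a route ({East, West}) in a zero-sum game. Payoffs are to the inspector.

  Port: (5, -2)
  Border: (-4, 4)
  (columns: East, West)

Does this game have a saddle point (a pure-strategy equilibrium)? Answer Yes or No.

No

Row minima: Port → -2, Border → -4; maximin = -2.
Column maxima: East → 5, West → 4; minimax = 4.
-2 ≠ 4, so no pure-strategy equilibrium exists.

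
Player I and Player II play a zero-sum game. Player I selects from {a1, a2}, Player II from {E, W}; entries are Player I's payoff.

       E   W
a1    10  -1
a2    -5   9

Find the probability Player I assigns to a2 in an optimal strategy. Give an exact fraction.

11/25

Row minima: a1 → -1, a2 → -5; maximin = -1.
Column maxima: E → 10, W → 9; minimax = 9.
-1 ≠ 9, so there is no saddle point; optimal play is mixed.
Let Player I play a1 with probability p. Expected payoff against E: 10p + (-5)(1−p) = 15p − 5; against W: (-1)p + 9(1−p) = −10p + 9.
Setting these equal: 15p − 5 = −10p + 9 ⇒ 25p = 14 ⇒ p = 14/25, and the value is (15)·(14/25) − 5 = 17/5.
For Player II: with q = P(E), equating a1's and a2's payoffs gives 11q − 1 = −14q + 9 ⇒ q = 2/5.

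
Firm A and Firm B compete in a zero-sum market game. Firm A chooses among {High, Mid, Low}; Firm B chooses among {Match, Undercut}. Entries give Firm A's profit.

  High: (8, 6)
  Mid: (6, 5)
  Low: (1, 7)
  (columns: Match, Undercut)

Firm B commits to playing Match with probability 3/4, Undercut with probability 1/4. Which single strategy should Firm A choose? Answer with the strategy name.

Expected payoff of High: (3/4)·8 + (1/4)·6 = 15/2.
Expected payoff of Mid: (3/4)·6 + (1/4)·5 = 23/4.
Expected payoff of Low: (3/4)·1 + (1/4)·7 = 5/2.
The largest is 15/2, so Firm A's best response is High.

High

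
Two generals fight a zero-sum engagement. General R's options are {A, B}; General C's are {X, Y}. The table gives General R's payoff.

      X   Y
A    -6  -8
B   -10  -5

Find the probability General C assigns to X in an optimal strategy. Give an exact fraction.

3/7

Row minima: A → -8, B → -10; maximin = -8.
Column maxima: X → -6, Y → -5; minimax = -6.
-8 ≠ -6, so there is no saddle point; optimal play is mixed.
Let General R play A with probability p. Expected payoff against X: (-6)p + (-10)(1−p) = 4p − 10; against Y: (-8)p + (-5)(1−p) = −3p − 5.
Setting these equal: 4p − 10 = −3p − 5 ⇒ 7p = 5 ⇒ p = 5/7, and the value is (4)·(5/7) − 10 = -50/7.
For General C: with q = P(X), equating A's and B's payoffs gives 2q − 8 = −5q − 5 ⇒ q = 3/7.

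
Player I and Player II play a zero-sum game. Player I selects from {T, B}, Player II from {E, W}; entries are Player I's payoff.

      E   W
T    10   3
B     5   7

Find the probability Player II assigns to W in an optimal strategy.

Row minima: T → 3, B → 5; maximin = 5.
Column maxima: E → 10, W → 7; minimax = 7.
5 ≠ 7, so there is no saddle point; optimal play is mixed.
Let Player I play T with probability p. Expected payoff against E: 10p + 5(1−p) = 5p + 5; against W: 3p + 7(1−p) = −4p + 7.
Setting these equal: 5p + 5 = −4p + 7 ⇒ 9p = 2 ⇒ p = 2/9, and the value is (5)·(2/9) + 5 = 55/9.
For Player II: with q = P(E), equating T's and B's payoffs gives 7q + 3 = −2q + 7 ⇒ q = 4/9.

5/9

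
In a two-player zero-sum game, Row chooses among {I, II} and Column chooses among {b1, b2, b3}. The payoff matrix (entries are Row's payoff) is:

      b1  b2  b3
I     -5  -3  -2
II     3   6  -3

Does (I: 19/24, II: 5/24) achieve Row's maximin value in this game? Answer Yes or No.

Against b1 this mix gives (19/24)·(-5) + (5/24)·3 = -10/3.
Against b2 this mix gives (19/24)·(-3) + (5/24)·6 = -9/8.
Against b3 this mix gives (19/24)·(-2) + (5/24)·(-3) = -53/24.
Column will play b1, holding Row to -10/3. Shifting weight toward the row that does better against b1 would raise this floor (the equalizing mix achieves -7/3 against both b1 and b3), so the proposed strategy is not optimal.

No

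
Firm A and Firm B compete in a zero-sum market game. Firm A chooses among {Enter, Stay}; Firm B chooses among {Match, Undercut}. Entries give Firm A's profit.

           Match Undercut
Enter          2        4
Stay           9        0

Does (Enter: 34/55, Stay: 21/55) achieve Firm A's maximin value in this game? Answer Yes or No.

No

Against Match this mix gives (34/55)·2 + (21/55)·9 = 257/55.
Against Undercut this mix gives (34/55)·4 + (21/55)·0 = 136/55.
Firm B will play Undercut, holding Firm A to 136/55. Shifting weight toward the row that does better against Undercut would raise this floor (the equalizing mix achieves 36/11 against both Undercut and Match), so the proposed strategy is not optimal.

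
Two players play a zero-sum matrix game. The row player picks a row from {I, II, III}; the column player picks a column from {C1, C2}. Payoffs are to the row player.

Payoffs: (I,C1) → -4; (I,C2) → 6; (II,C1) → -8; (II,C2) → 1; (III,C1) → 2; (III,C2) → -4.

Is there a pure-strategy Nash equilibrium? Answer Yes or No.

No

Row minima: I → -4, II → -8, III → -4; maximin = -4.
Column maxima: C1 → 2, C2 → 6; minimax = 2.
-4 ≠ 2, so no pure-strategy equilibrium exists.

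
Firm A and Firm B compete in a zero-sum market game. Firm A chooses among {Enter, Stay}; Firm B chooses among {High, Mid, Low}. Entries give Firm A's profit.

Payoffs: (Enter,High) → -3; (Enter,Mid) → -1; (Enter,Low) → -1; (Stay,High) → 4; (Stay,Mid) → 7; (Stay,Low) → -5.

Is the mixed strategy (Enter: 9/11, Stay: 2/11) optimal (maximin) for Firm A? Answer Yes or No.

Against High this mix gives (9/11)·(-3) + (2/11)·4 = -19/11.
Against Mid this mix gives (9/11)·(-1) + (2/11)·7 = 5/11.
Against Low this mix gives (9/11)·(-1) + (2/11)·(-5) = -19/11.
All of Firm B's active replies (High, Low) yield -19/11, and no column does worse for Firm A. The mix makes Firm B indifferent and guarantees -19/11, so it is optimal.

Yes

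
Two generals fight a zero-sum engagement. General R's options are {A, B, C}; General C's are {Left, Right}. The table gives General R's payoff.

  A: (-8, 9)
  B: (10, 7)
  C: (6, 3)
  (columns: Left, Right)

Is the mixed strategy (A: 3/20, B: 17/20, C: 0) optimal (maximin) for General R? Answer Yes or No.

Against Left this mix gives (3/20)·(-8) + (17/20)·10 = 73/10.
Against Right this mix gives (3/20)·9 + (17/20)·7 = 73/10.
All of General C's active replies (Left, Right) yield 73/10, and no column does worse for General R. The mix makes General C indifferent and guarantees 73/10, so it is optimal.

Yes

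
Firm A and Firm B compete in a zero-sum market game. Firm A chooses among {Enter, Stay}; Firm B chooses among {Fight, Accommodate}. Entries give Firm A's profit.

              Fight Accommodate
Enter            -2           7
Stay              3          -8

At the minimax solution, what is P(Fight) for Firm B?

Row minima: Enter → -2, Stay → -8; maximin = -2.
Column maxima: Fight → 3, Accommodate → 7; minimax = 3.
-2 ≠ 3, so there is no saddle point; optimal play is mixed.
Let Firm A play Enter with probability p. Expected payoff against Fight: (-2)p + 3(1−p) = −5p + 3; against Accommodate: 7p + (-8)(1−p) = 15p − 8.
Setting these equal: −5p + 3 = 15p − 8 ⇒ −20p = -11 ⇒ p = 11/20, and the value is (-5)·(11/20) + 3 = 1/4.
For Firm B: with q = P(Fight), equating Enter's and Stay's payoffs gives −9q + 7 = 11q − 8 ⇒ q = 3/4.

3/4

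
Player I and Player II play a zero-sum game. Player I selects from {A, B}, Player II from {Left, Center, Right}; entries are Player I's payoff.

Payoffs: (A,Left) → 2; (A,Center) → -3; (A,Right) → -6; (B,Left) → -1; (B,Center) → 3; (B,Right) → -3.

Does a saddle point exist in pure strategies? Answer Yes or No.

Row minima: A → -6, B → -3; maximin = -3.
Column maxima: Left → 2, Center → 3, Right → -3; minimax = -3.
maximin = minimax = -3, so a saddle point exists.

Yes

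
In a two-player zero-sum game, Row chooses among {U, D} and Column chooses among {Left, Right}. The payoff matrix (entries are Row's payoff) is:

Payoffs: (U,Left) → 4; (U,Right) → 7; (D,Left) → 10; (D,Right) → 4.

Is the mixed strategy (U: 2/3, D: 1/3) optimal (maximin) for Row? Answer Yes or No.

Yes

Against Left this mix gives (2/3)·4 + (1/3)·10 = 6.
Against Right this mix gives (2/3)·7 + (1/3)·4 = 6.
All of Column's active replies (Left, Right) yield 6, and no column does worse for Row. The mix makes Column indifferent and guarantees 6, so it is optimal.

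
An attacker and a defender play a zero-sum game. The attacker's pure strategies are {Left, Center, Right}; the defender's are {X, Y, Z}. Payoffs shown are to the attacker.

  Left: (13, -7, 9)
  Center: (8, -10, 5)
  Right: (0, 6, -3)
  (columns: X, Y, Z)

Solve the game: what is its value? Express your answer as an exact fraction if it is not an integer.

33/25

Row minima: Left → -7, Center → -10, Right → -3; maximin = -3.
Column maxima: X → 13, Y → 6, Z → 9; minimax = 6.
-3 ≠ 6, so there is no saddle point; optimal play is mixed.
Center is strictly dominated by Left, so the attacker never plays it.
X is strictly dominated by Z (it gives the attacker strictly more in every row), so the defender never plays it.
On the remaining 2×2 (Left, Right vs Y, Z):
Let the attacker play Left with probability p. Expected payoff against Y: (-7)p + 6(1−p) = −13p + 6; against Z: 9p + (-3)(1−p) = 12p − 3.
Setting these equal: −13p + 6 = 12p − 3 ⇒ −25p = -9 ⇒ p = 9/25, and the value is (-13)·(9/25) + 6 = 33/25.
For the defender: with q = P(Y), equating Left's and Right's payoffs gives −16q + 9 = 9q − 3 ⇒ q = 12/25.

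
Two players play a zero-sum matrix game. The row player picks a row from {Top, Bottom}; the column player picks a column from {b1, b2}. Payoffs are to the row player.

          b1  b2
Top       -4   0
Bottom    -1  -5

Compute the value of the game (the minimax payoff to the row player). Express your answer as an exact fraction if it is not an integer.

Row minima: Top → -4, Bottom → -5; maximin = -4.
Column maxima: b1 → -1, b2 → 0; minimax = -1.
-4 ≠ -1, so there is no saddle point; optimal play is mixed.
Let the row player play Top with probability p. Expected payoff against b1: (-4)p + (-1)(1−p) = −3p − 1; against b2: 0p + (-5)(1−p) = 5p − 5.
Setting these equal: −3p − 1 = 5p − 5 ⇒ −8p = -4 ⇒ p = 1/2, and the value is (-3)·(1/2) − 1 = -5/2.
For the column player: with q = P(b1), equating Top's and Bottom's payoffs gives −4q = 4q − 5 ⇒ q = 5/8.

-5/2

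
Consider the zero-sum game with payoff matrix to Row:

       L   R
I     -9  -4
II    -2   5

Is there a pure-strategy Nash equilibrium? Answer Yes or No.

Row minima: I → -9, II → -2; maximin = -2.
Column maxima: L → -2, R → 5; minimax = -2.
maximin = minimax = -2, so a saddle point exists.

Yes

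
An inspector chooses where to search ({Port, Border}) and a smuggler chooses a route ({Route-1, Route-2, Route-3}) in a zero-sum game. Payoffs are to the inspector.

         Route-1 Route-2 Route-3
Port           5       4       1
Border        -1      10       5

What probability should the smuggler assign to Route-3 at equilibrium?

3/5

Row minima: Port → 1, Border → -1; maximin = 1.
Column maxima: Route-1 → 5, Route-2 → 10, Route-3 → 5; minimax = 5.
1 ≠ 5, so there is no saddle point; optimal play is mixed.
Route-2 is strictly dominated by Route-3 (it gives the inspector strictly more in every row), so the smuggler never plays it.
On the remaining 2×2 (Port, Border vs Route-1, Route-3):
Let the inspector play Port with probability p. Expected payoff against Route-1: 5p + (-1)(1−p) = 6p − 1; against Route-3: 1p + 5(1−p) = −4p + 5.
Setting these equal: 6p − 1 = −4p + 5 ⇒ 10p = 6 ⇒ p = 3/5, and the value is (6)·(3/5) − 1 = 13/5.
For the smuggler: with q = P(Route-1), equating Port's and Border's payoffs gives 4q + 1 = −6q + 5 ⇒ q = 2/5.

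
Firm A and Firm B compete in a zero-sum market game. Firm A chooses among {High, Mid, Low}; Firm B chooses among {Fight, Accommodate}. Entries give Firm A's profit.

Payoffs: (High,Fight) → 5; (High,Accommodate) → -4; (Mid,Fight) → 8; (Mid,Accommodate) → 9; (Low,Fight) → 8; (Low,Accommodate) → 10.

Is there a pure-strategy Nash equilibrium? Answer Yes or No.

Yes

Row minima: High → -4, Mid → 8, Low → 8; maximin = 8.
Column maxima: Fight → 8, Accommodate → 10; minimax = 8.
maximin = minimax = 8, so a saddle point exists.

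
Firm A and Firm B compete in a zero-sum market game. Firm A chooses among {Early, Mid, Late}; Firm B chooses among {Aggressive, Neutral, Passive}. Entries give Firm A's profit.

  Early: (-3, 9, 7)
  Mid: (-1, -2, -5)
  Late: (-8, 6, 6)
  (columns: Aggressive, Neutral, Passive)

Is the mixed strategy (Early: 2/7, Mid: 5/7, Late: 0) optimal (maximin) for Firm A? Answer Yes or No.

Yes

Against Aggressive this mix gives (2/7)·(-3) + (5/7)·(-1) = -11/7.
Against Neutral this mix gives (2/7)·9 + (5/7)·(-2) = 8/7.
Against Passive this mix gives (2/7)·7 + (5/7)·(-5) = -11/7.
All of Firm B's active replies (Aggressive, Passive) yield -11/7, and no column does worse for Firm A. The mix makes Firm B indifferent and guarantees -11/7, so it is optimal.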